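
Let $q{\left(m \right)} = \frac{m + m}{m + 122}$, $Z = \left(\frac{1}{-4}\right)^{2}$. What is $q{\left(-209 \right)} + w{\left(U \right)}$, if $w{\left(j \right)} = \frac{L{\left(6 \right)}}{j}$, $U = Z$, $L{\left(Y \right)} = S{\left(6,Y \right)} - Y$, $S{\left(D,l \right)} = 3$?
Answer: $- \frac{3758}{87} \approx -43.195$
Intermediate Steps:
$Z = \frac{1}{16}$ ($Z = \left(- \frac{1}{4}\right)^{2} = \frac{1}{16} \approx 0.0625$)
$L{\left(Y \right)} = 3 - Y$
$q{\left(m \right)} = \frac{2 m}{122 + m}$
$U = \frac{1}{16} \approx 0.0625$
$w{\left(j \right)} = - \frac{3}{j}$ ($w{\left(j \right)} = \frac{3 - 6}{j} = - \frac{3}{j}$)
$q{\left(-209 \right)} + w{\left(U \right)} = 2 \left(-209\right) \frac{1}{122 - 209} - 3 \frac{1}{\frac{1}{16}} = 2 \left(-209\right) \frac{1}{-87} - 48 = 2 \left(-209\right) \left(- \frac{1}{87}\right) - 48 = \frac{418}{87} - 48 = - \frac{3758}{87}$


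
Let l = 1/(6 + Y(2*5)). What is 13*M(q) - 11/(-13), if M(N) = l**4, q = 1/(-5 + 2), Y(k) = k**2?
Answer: 1388724825/1641220048 ≈ 0.84615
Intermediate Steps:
q = -1/3 (q = 1/(-3) = -1/3 ≈ -0.33333)
l = 1/106 (l = 1/(6 + (2*5)**2) = 1/(6 + 10**2) = 1/(6 + 100) = 1/106 ≈ 0.0094340)
M(N) = 1/126247696 (M(N) = (1/106)**4 = 1/126247696)
13*M(q) - 11/(-13) = 13*(1/126247696) - 11/(-13) = 13/126247696 - 11*(-1/13) = 13/126247696 + 11/13 = 1388724825/1641220048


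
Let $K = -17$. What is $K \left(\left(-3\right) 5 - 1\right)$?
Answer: $272$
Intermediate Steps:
$K \left(\left(-3\right) 5 - 1\right) = - 17 \left(\left(-3\right) 5 - 1\right) = - 17 \left(-15 - 1\right) = \left(-17\right) \left(-16\right) = 272$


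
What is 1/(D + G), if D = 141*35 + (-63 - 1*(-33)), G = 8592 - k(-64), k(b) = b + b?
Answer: 1/13625 ≈ 7.3395e-5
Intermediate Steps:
k(b) = 2*b
G = 8720 (G = 8592 - 2*(-64) = 8592 - 1*(-128) = 8592 + 128 = 8720)
D = 4905 (D = 4935 + (-63 + 33) = 4935 - 30 = 4905)
1/(D + G) = 1/(4905 + 8720) = 1/13625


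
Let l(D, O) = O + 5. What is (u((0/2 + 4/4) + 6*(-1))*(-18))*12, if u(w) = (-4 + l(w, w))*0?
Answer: 0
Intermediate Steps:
l(D, O) = 5 + O
u(w) = 0 (u(w) = (-4 + (5 + w))*0 = (1 + w)*0 = 0)
(u((0/2 + 4/4) + 6*(-1))*(-18))*12 = (0*(-18))*12 = 0*12 = 0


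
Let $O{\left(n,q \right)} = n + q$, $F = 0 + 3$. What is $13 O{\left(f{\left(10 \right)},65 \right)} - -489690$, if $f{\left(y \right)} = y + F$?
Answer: $490704$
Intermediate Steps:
$F = 3$
$f{\left(y \right)} = 3 + y$ ($f{\left(y \right)} = y + 3 = 3 + y$)
$13 O{\left(f{\left(10 \right)},65 \right)} - -489690 = 13 \left(\left(3 + 10\right) + 65\right) - -489690 = 13 \left(13 + 65\right) + 489690 = 13 \cdot 78 + 489690 = 1014 + 489690 = 490704$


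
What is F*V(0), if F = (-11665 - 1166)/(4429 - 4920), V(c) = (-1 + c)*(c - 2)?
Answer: 25662/491 ≈ 52.265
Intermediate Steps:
V(c) = (-1 + c)*(-2 + c)
F = 12831/491 (F = -12831/(-491) = -12831*(-1/491) = 12831/491 ≈ 26.132)
F*V(0) = 12831*(2 + 0**2 - 3*0)/491 = 12831*(2 + 0 + 0)/491 = (12831/491)*2 = 25662/491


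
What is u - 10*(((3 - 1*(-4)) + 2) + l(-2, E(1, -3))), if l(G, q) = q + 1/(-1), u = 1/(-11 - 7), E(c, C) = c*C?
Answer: -901/18 ≈ -50.056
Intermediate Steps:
E(c, C) = C*c
u = -1/18 (u = 1/(-18) = -1/18 ≈ -0.055556)
l(G, q) = -1 + q (l(G, q) = q - 1 = -1 + q)
u - 10*(((3 - 1*(-4)) + 2) + l(-2, E(1, -3))) = -1/18 - 10*(((3 - 1*(-4)) + 2) + (-1 - 3*1)) = -1/18 - 10*(((3 + 4) + 2) + (-1 - 3)) = -1/18 - 10*((7 + 2) - 4) = -1/18 - 10*(9 - 4) = -1/18 - 10*5 = -1/18 - 50 = -901/18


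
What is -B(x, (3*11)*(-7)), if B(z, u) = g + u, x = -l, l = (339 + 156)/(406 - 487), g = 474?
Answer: -243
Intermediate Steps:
l = -55/9 (l = 495/(-81) = 495*(-1/81) = -55/9 ≈ -6.1111)
x = 55/9 (x = -1*(-55/9) = 55/9 ≈ 6.1111)
B(z, u) = 474 + u
-B(x, (3*11)*(-7)) = -(474 + (3*11)*(-7)) = -(474 + 33*(-7)) = -(474 - 231) = -1*243 = -243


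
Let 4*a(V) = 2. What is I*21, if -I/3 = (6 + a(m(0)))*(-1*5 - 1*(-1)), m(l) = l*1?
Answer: 1638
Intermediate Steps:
m(l) = l
a(V) = 1/2 (a(V) = (1/4)*2 = 1/2)
I = 78 (I = -3*(6 + 1/2)*(-1*5 - 1*(-1)) = -39*(-5 + 1)/2 = -39*(-4)/2 = -3*(-26) = 78)
I*21 = 78*21 = 1638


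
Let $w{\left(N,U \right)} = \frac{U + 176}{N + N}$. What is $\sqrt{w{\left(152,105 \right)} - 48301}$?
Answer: $\frac{799 i \sqrt{437}}{76} \approx 219.77 i$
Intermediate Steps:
$w{\left(N,U \right)} = \frac{176 + U}{2 N}$
$\sqrt{w{\left(152,105 \right)} - 48301} = \sqrt{\frac{176 + 105}{2 \cdot 152} - 48301} = \sqrt{\frac{1}{2} \cdot \frac{1}{152} \cdot 281 - 48301} = \sqrt{\frac{281}{304} - 48301} = \sqrt{- \frac{14683223}{304}} = \frac{799 i \sqrt{437}}{76}$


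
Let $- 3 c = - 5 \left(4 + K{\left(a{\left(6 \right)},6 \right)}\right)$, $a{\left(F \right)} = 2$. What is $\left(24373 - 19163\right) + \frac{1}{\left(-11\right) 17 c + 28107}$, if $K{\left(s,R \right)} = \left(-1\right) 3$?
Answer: $\frac{434441063}{83386} \approx 5210.0$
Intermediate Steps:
$K{\left(s,R \right)} = -3$
$c = \frac{5}{3}$ ($c = - \frac{\left(-5\right) \left(4 - 3\right)}{3} = - \frac{\left(-5\right) 1}{3} = \left(- \frac{1}{3}\right) \left(-5\right) = \frac{5}{3} \approx 1.6667$)
$\left(24373 - 19163\right) + \frac{1}{\left(-11\right) 17 c + 28107} = \left(24373 - 19163\right) + \frac{1}{\left(-11\right) 17 \cdot \frac{5}{3} + 28107} = 5210 + \frac{1}{\left(-187\right) \frac{5}{3} + 28107} = 5210 + \frac{1}{- \frac{935}{3} + 28107} = 5210 + \frac{1}{\frac{83386}{3}} = 5210 + \frac{3}{83386} = \frac{434441063}{83386}$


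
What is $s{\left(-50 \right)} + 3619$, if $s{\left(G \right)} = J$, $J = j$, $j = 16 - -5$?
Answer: $3640$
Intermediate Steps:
$j = 21$ ($j = 16 + 5 = 21$)
$J = 21$
$s{\left(G \right)} = 21$
$s{\left(-50 \right)} + 3619 = 21 + 3619 = 3640$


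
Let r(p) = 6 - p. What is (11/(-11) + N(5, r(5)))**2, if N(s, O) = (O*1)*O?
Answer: 0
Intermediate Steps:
N(s, O) = O**2 (N(s, O) = O*O = O**2)
(11/(-11) + N(5, r(5)))**2 = (11/(-11) + (6 - 1*5)**2)**2 = (11*(-1/11) + (6 - 5)**2)**2 = (-1 + 1**2)**2 = (-1 + 1)**2 = 0**2 = 0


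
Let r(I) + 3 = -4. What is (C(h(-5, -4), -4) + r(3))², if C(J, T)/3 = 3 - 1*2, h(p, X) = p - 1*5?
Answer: 16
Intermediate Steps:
h(p, X) = -5 + p (h(p, X) = p - 5 = -5 + p)
C(J, T) = 3 (C(J, T) = 3*(3 - 1*2) = 3*(3 - 2) = 3*1 = 3)
r(I) = -7 (r(I) = -3 - 4 = -7)
(C(h(-5, -4), -4) + r(3))² = (3 - 7)² = (-4)² = 16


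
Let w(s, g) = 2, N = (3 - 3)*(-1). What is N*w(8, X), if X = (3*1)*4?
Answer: 0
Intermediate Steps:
X = 12 (X = 3*4 = 12)
N = 0 (N = 0*(-1) = 0)
N*w(8, X) = 0*2 = 0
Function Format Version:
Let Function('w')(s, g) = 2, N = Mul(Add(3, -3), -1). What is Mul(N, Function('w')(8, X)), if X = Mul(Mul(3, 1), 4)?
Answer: 0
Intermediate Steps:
X = 12 (X = Mul(3, 4) = 12)
N = 0 (N = Mul(0, -1) = 0)
Mul(N, Function('w')(8, X)) = Mul(0, 2) = 0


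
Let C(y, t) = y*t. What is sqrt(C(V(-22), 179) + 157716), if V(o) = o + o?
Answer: 4*sqrt(9365) ≈ 387.09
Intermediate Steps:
V(o) = 2*o
C(y, t) = t*y
sqrt(C(V(-22), 179) + 157716) = sqrt(179*(2*(-22)) + 157716) = sqrt(179*(-44) + 157716) = sqrt(-7876 + 157716) = sqrt(149840) = 4*sqrt(9365)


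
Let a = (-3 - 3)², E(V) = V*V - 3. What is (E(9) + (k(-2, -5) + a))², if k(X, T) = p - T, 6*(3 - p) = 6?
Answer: 14641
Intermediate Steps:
p = 2 (p = 3 - ⅙*6 = 3 - 1 = 2)
E(V) = -3 + V² (E(V) = V² - 3 = -3 + V²)
k(X, T) = 2 - T
a = 36 (a = (-6)² = 36)
(E(9) + (k(-2, -5) + a))² = ((-3 + 9²) + ((2 - 1*(-5)) + 36))² = ((-3 + 81) + ((2 + 5) + 36))² = (78 + (7 + 36))² = (78 + 43)² = 121² = 14641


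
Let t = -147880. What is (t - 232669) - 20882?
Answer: -401431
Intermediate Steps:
(t - 232669) - 20882 = (-147880 - 232669) - 20882 = -380549 - 20882 = -401431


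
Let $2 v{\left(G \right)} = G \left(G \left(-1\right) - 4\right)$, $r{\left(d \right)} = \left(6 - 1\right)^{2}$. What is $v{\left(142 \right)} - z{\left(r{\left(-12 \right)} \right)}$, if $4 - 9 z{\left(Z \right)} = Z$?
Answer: $- \frac{31091}{3} \approx -10364.0$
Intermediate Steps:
$r{\left(d \right)} = 25$ ($r{\left(d \right)} = 5^{2} = 25$)
$z{\left(Z \right)} = \frac{4}{9} - \frac{Z}{9}$
$v{\left(G \right)} = \frac{G \left(-4 - G\right)}{2}$ ($v{\left(G \right)} = \frac{G \left(G \left(-1\right) - 4\right)}{2} = \frac{G \left(- G - 4\right)}{2} = \frac{G \left(-4 - G\right)}{2}$)
$v{\left(142 \right)} - z{\left(r{\left(-12 \right)} \right)} = \left(- \frac{1}{2}\right) 142 \left(4 + 142\right) - \left(\frac{4}{9} - \frac{25}{9}\right) = \left(- \frac{1}{2}\right) 142 \cdot 146 - \left(\frac{4}{9} - \frac{25}{9}\right) = -10366 - - \frac{7}{3} = -10366 + \frac{7}{3} = - \frac{31091}{3}$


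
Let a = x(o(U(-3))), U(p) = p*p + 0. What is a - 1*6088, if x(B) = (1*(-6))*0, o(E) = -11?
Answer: -6088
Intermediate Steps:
U(p) = p² (U(p) = p² + 0 = p²)
x(B) = 0 (x(B) = -6*0 = 0)
a = 0
a - 1*6088 = 0 - 1*6088 = 0 - 6088 = -6088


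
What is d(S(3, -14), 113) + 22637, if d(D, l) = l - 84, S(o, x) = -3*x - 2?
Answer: 22666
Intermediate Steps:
S(o, x) = -2 - 3*x
d(D, l) = -84 + l
d(S(3, -14), 113) + 22637 = (-84 + 113) + 22637 = 29 + 22637 = 22666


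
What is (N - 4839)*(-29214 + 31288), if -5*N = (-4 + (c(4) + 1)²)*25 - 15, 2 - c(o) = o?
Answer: -9998754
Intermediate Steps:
c(o) = 2 - o
N = 18 (N = -((-4 + ((2 - 1*4) + 1)²)*25 - 15)/5 = -((-4 + ((2 - 4) + 1)²)*25 - 15)/5 = -((-4 + (-2 + 1)²)*25 - 15)/5 = -((-4 + (-1)²)*25 - 15)/5 = -((-4 + 1)*25 - 15)/5 = -(-3*25 - 15)/5 = -(-75 - 15)/5 = -⅕*(-90) = 18)
(N - 4839)*(-29214 + 31288) = (18 - 4839)*(-29214 + 31288) = -4821*2074 = -9998754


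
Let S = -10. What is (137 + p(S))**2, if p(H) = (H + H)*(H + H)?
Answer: 288369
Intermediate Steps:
p(H) = 4*H**2 (p(H) = (2*H)*(2*H) = 4*H**2)
(137 + p(S))**2 = (137 + 4*(-10)**2)**2 = (137 + 4*100)**2 = (137 + 400)**2 = 537**2 = 288369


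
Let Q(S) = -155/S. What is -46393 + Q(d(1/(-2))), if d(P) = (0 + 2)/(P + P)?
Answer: -92631/2 ≈ -46316.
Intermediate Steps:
d(P) = 1/P (d(P) = 2/((2*P)) = 2*(1/(2*P)) = 1/P)
-46393 + Q(d(1/(-2))) = -46393 - 155/(-2) = -46393 - 155*(-½) = -46393 + 155/2 = -92631/2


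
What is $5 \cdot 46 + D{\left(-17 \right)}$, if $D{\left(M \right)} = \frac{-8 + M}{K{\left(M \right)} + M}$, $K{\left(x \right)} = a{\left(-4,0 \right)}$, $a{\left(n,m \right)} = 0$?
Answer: $\frac{3935}{17} \approx 231.47$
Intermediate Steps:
$K{\left(x \right)} = 0$
$D{\left(M \right)} = \frac{-8 + M}{M}$ ($D{\left(M \right)} = \frac{-8 + M}{0 + M} = \frac{-8 + M}{M}$)
$5 \cdot 46 + D{\left(-17 \right)} = 5 \cdot 46 + \frac{-8 - 17}{-17} = 230 - - \frac{25}{17} = 230 + \frac{25}{17} = \frac{3935}{17}$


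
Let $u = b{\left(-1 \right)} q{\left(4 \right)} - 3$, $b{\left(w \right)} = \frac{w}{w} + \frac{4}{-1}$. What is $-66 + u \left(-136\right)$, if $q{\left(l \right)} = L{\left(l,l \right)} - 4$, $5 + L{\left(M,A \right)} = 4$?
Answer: $-1698$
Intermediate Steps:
$L{\left(M,A \right)} = -1$ ($L{\left(M,A \right)} = -5 + 4 = -1$)
$b{\left(w \right)} = -3$ ($b{\left(w \right)} = 1 + 4 \left(-1\right) = 1 - 4 = -3$)
$q{\left(l \right)} = -5$ ($q{\left(l \right)} = -1 - 4 = -5$)
$u = 12$ ($u = \left(-3\right) \left(-5\right) - 3 = 15 - 3 = 12$)
$-66 + u \left(-136\right) = -66 + 12 \left(-136\right) = -66 - 1632 = -1698$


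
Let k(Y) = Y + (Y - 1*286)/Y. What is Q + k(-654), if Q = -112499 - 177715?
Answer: -95113366/327 ≈ -2.9087e+5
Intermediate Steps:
Q = -290214
k(Y) = Y + (-286 + Y)/Y (k(Y) = Y + (Y - 286)/Y = Y + (-286 + Y)/Y)
Q + k(-654) = -290214 + (1 - 654 - 286/(-654)) = -290214 + (1 - 654 - 286*(-1/654)) = -290214 + (1 - 654 + 143/327) = -290214 - 213388/327 = -95113366/327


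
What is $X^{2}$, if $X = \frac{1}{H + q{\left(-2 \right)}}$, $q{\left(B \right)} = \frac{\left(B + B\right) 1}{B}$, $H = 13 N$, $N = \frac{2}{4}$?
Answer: $\frac{4}{289} \approx 0.013841$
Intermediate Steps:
$N = \frac{1}{2}$ ($N = 2 \cdot \frac{1}{4} = \frac{1}{2} \approx 0.5$)
$H = \frac{13}{2}$ ($H = 13 \cdot \frac{1}{2} = \frac{13}{2} \approx 6.5$)
$q{\left(B \right)} = 2$ ($q{\left(B \right)} = \frac{2 B 1}{B} = \frac{2 B}{B} = 2$)
$X = \frac{2}{17}$ ($X = \frac{1}{\frac{13}{2} + 2} = \frac{1}{\frac{17}{2}} = \frac{2}{17} \approx 0.11765$)
$X^{2} = \left(\frac{2}{17}\right)^{2} = \frac{4}{289}$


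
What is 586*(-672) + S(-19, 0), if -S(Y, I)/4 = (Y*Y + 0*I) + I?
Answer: -395236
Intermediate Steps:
S(Y, I) = -4*I - 4*Y² (S(Y, I) = -4*((Y*Y + 0*I) + I) = -4*((Y² + 0) + I) = -4*(Y² + I) = -4*(I + Y²) = -4*I - 4*Y²)
586*(-672) + S(-19, 0) = 586*(-672) + (-4*0 - 4*(-19)²) = -393792 + (0 - 4*361) = -393792 + (0 - 1444) = -393792 - 1444 = -395236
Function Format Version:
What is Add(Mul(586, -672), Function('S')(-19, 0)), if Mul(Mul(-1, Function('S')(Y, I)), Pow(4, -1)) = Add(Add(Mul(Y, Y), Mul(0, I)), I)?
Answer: -395236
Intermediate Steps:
Function('S')(Y, I) = Add(Mul(-4, I), Mul(-4, Pow(Y, 2))) (Function('S')(Y, I) = Mul(-4, Add(Add(Mul(Y, Y), Mul(0, I)), I)) = Mul(-4, Add(Add(Pow(Y, 2), 0), I)) = Mul(-4, Add(Pow(Y, 2), I)) = Mul(-4, Add(I, Pow(Y, 2))) = Add(Mul(-4, I), Mul(-4, Pow(Y, 2))))
Add(Mul(586, -672), Function('S')(-19, 0)) = Add(Mul(586, -672), Add(Mul(-4, 0), Mul(-4, Pow(-19, 2)))) = Add(-393792, Add(0, Mul(-4, 361))) = Add(-393792, Add(0, -1444)) = Add(-393792, -1444) = -395236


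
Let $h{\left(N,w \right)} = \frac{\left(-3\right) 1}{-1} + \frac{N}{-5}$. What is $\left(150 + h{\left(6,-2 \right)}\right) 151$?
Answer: $\frac{114609}{5} \approx 22922.0$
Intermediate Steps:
$h{\left(N,w \right)} = 3 - \frac{N}{5}$ ($h{\left(N,w \right)} = \left(-3\right) \left(-1\right) + N \left(- \frac{1}{5}\right) = 3 - \frac{N}{5}$)
$\left(150 + h{\left(6,-2 \right)}\right) 151 = \left(150 + \left(3 - \frac{6}{5}\right)\right) 151 = \left(150 + \frac{9}{5}\right) 151 = \frac{759}{5} \cdot 151 = \frac{114609}{5}$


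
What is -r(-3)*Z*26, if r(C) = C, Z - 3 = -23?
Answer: -1560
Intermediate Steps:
Z = -20 (Z = 3 - 23 = -20)
-r(-3)*Z*26 = -(-3*(-20))*26 = -60*26 = -1*1560 = -1560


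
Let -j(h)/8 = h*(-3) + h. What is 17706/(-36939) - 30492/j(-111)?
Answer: 30413837/1822324 ≈ 16.690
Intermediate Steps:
j(h) = 16*h (j(h) = -8*(h*(-3) + h) = -8*(-3*h + h) = -(-16)*h = 16*h)
17706/(-36939) - 30492/j(-111) = 17706/(-36939) - 30492/(16*(-111)) = 17706*(-1/36939) - 30492/(-1776) = -5902/12313 - 30492*(-1/1776) = -5902/12313 + 2541/148 = 30413837/1822324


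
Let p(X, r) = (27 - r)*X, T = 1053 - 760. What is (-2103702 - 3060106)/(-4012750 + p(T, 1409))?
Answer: 1290952/1104419 ≈ 1.1689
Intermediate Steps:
T = 293
p(X, r) = X*(27 - r)
(-2103702 - 3060106)/(-4012750 + p(T, 1409)) = (-2103702 - 3060106)/(-4012750 + 293*(27 - 1*1409)) = -5163808/(-4012750 + 293*(27 - 1409)) = -5163808/(-4012750 + 293*(-1382)) = -5163808/(-4012750 - 404926) = -5163808/(-4417676) = -5163808*(-1/4417676) = 1290952/1104419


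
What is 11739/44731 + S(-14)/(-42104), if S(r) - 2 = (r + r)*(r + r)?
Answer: 229550145/941677012 ≈ 0.24377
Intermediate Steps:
S(r) = 2 + 4*r² (S(r) = 2 + (r + r)*(r + r) = 2 + (2*r)*(2*r) = 2 + 4*r²)
11739/44731 + S(-14)/(-42104) = 11739/44731 + (2 + 4*(-14)²)/(-42104) = 11739*(1/44731) + (2 + 4*196)*(-1/42104) = 11739/44731 + (2 + 784)*(-1/42104) = 11739/44731 + 786*(-1/42104) = 11739/44731 - 393/21052 = 229550145/941677012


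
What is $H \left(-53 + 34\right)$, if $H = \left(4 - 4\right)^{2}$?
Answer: $0$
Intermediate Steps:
$H = 0$ ($H = 0^{2} = 0$)
$H \left(-53 + 34\right) = 0 \left(-53 + 34\right) = 0 \left(-19\right) = 0$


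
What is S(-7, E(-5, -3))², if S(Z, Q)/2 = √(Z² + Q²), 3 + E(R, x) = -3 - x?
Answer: 232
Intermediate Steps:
E(R, x) = -6 - x (E(R, x) = -3 + (-3 - x) = -6 - x)
S(Z, Q) = 2*√(Q² + Z²) (S(Z, Q) = 2*√(Z² + Q²) = 2*√(Q² + Z²))
S(-7, E(-5, -3))² = (2*√((-6 - 1*(-3))² + (-7)²))² = (2*√((-6 + 3)² + 49))² = (2*√((-3)² + 49))² = (2*√(9 + 49))² = (2*√58)² = 232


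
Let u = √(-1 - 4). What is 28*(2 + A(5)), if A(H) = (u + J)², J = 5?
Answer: 616 + 280*I*√5 ≈ 616.0 + 626.1*I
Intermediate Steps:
u = I*√5 (u = √(-5) = I*√5 ≈ 2.2361*I)
A(H) = (5 + I*√5)² (A(H) = (I*√5 + 5)² = (5 + I*√5)²)
28*(2 + A(5)) = 28*(2 + (5 + I*√5)²) = 56 + 28*(5 + I*√5)²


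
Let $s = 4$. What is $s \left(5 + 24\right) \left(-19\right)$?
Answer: $-2204$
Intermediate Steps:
$s \left(5 + 24\right) \left(-19\right) = 4 \left(5 + 24\right) \left(-19\right) = 4 \cdot 29 \left(-19\right) = 116 \left(-19\right) = -2204$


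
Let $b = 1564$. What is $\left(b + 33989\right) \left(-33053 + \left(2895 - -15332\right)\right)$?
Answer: $-527108778$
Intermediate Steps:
$\left(b + 33989\right) \left(-33053 + \left(2895 - -15332\right)\right) = \left(1564 + 33989\right) \left(-33053 + \left(2895 - -15332\right)\right) = 35553 \left(-33053 + \left(2895 + 15332\right)\right) = 35553 \left(-33053 + 18227\right) = 35553 \left(-14826\right) = -527108778$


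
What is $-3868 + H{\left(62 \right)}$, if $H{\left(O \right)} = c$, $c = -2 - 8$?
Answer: $-3878$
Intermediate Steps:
$c = -10$
$H{\left(O \right)} = -10$
$-3868 + H{\left(62 \right)} = -3868 - 10 = -3878$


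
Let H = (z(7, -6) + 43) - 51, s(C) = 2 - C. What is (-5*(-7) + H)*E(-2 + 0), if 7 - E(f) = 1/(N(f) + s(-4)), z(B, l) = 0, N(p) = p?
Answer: 729/4 ≈ 182.25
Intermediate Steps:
E(f) = 7 - 1/(6 + f) (E(f) = 7 - 1/(f + (2 - 1*(-4))) = 7 - 1/(f + (2 + 4)) = 7 - 1/(f + 6) = 7 - 1/(6 + f))
H = -8 (H = (0 + 43) - 51 = 43 - 51 = -8)
(-5*(-7) + H)*E(-2 + 0) = (-5*(-7) - 8)*((41 + 7*(-2 + 0))/(6 + (-2 + 0))) = (35 - 8)*((41 + 7*(-2))/(6 - 2)) = 27*((41 - 14)/4) = 27*((¼)*27) = 27*(27/4) = 729/4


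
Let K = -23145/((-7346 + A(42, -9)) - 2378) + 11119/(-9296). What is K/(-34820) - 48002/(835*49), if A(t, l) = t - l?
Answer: -4294277240433209/3660164300152640 ≈ -1.1732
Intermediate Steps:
K = 107601833/89920208 (K = -23145/((-7346 + (42 - 1*(-9))) - 2378) + 11119/(-9296) = -23145/((-7346 + (42 + 9)) - 2378) + 11119*(-1/9296) = -23145/((-7346 + 51) - 2378) - 11119/9296 = -23145/(-7295 - 2378) - 11119/9296 = -23145/(-9673) - 11119/9296 = -23145*(-1/9673) - 11119/9296 = 23145/9673 - 11119/9296 = 107601833/89920208 ≈ 1.1966)
K/(-34820) - 48002/(835*49) = (107601833/89920208)/(-34820) - 48002/(835*49) = (107601833/89920208)*(-1/34820) - 48002/40915 = -107601833/3131021642560 - 48002*1/40915 = -107601833/3131021642560 - 48002/40915 = -4294277240433209/3660164300152640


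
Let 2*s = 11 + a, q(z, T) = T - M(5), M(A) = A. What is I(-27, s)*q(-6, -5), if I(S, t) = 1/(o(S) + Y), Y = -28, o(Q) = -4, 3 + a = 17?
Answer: 5/16 ≈ 0.31250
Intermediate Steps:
a = 14 (a = -3 + 17 = 14)
q(z, T) = -5 + T (q(z, T) = T - 1*5 = T - 5 = -5 + T)
s = 25/2 (s = (11 + 14)/2 = (½)*25 = 25/2 ≈ 12.500)
I(S, t) = -1/32 (I(S, t) = 1/(-4 - 28) = 1/(-32) = -1/32)
I(-27, s)*q(-6, -5) = -(-5 - 5)/32 = -1/32*(-10) = 5/16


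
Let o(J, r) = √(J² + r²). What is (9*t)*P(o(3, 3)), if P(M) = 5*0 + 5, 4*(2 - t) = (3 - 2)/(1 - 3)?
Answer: 765/8 ≈ 95.625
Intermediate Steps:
t = 17/8 (t = 2 - (3 - 2)/(4*(1 - 3)) = 2 - 1/(4*(-2)) = 2 - (-1)/(4*2) = 2 - ¼*(-½) = 2 + ⅛ = 17/8 ≈ 2.1250)
P(M) = 5 (P(M) = 0 + 5 = 5)
(9*t)*P(o(3, 3)) = (9*(17/8))*5 = (153/8)*5 = 765/8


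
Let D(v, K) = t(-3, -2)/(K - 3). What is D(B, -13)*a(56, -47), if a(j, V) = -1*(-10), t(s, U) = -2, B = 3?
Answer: 5/4 ≈ 1.2500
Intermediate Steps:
a(j, V) = 10
D(v, K) = -2/(-3 + K) (D(v, K) = -2/(K - 3) = -2/(-3 + K))
D(B, -13)*a(56, -47) = -2/(-3 - 13)*10 = -2/(-16)*10 = -2*(-1/16)*10 = (⅛)*10 = 5/4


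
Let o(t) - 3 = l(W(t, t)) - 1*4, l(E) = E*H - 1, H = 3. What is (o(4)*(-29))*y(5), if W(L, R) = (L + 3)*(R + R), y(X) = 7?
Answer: -33698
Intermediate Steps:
W(L, R) = 2*R*(3 + L) (W(L, R) = (3 + L)*(2*R) = 2*R*(3 + L))
l(E) = -1 + 3*E (l(E) = E*3 - 1 = 3*E - 1 = -1 + 3*E)
o(t) = -2 + 6*t*(3 + t) (o(t) = 3 + ((-1 + 3*(2*t*(3 + t))) - 1*4) = 3 + ((-1 + 6*t*(3 + t)) - 4) = 3 + (-5 + 6*t*(3 + t)) = -2 + 6*t*(3 + t))
(o(4)*(-29))*y(5) = ((-2 + 6*4*(3 + 4))*(-29))*7 = ((-2 + 6*4*7)*(-29))*7 = ((-2 + 168)*(-29))*7 = (166*(-29))*7 = -4814*7 = -33698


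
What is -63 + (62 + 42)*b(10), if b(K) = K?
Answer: 977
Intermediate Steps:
-63 + (62 + 42)*b(10) = -63 + (62 + 42)*10 = -63 + 104*10 = -63 + 1040 = 977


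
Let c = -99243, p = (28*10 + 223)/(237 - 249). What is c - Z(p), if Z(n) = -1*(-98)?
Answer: -99341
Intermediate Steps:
p = -503/12 (p = (280 + 223)/(-12) = 503*(-1/12) = -503/12 ≈ -41.917)
Z(n) = 98
c - Z(p) = -99243 - 1*98 = -99243 - 98 = -99341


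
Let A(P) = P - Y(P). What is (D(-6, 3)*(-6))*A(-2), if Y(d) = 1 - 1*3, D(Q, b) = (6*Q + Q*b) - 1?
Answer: 0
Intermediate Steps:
D(Q, b) = -1 + 6*Q + Q*b
Y(d) = -2 (Y(d) = 1 - 3 = -2)
A(P) = 2 + P (A(P) = P - 1*(-2) = P + 2 = 2 + P)
(D(-6, 3)*(-6))*A(-2) = ((-1 + 6*(-6) - 6*3)*(-6))*(2 - 2) = ((-1 - 36 - 18)*(-6))*0 = -55*(-6)*0 = 330*0 = 0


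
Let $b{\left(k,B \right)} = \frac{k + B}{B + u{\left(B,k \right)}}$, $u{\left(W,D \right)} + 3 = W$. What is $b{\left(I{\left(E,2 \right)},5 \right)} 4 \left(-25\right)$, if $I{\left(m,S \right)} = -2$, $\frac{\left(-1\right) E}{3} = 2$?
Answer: $- \frac{300}{7} \approx -42.857$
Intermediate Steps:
$E = -6$ ($E = \left(-3\right) 2 = -6$)
$u{\left(W,D \right)} = -3 + W$
$b{\left(k,B \right)} = \frac{B + k}{-3 + 2 B}$ ($b{\left(k,B \right)} = \frac{k + B}{B + \left(-3 + B\right)} = \frac{B + k}{-3 + 2 B}$)
$b{\left(I{\left(E,2 \right)},5 \right)} 4 \left(-25\right) = \frac{5 - 2}{-3 + 2 \cdot 5} \cdot 4 \left(-25\right) = \frac{1}{-3 + 10} \cdot 3 \cdot 4 \left(-25\right) = \frac{1}{7} \cdot 3 \cdot 4 \left(-25\right) = \frac{3}{7} \cdot 4 \left(-25\right) = \frac{12}{7} \left(-25\right) = - \frac{300}{7}$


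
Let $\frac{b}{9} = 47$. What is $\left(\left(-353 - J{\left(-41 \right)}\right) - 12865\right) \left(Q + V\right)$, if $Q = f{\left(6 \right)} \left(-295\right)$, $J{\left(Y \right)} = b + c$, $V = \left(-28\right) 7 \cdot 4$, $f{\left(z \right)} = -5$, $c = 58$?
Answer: $-9466009$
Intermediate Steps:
$b = 423$ ($b = 9 \cdot 47 = 423$)
$V = -784$ ($V = \left(-196\right) 4 = -784$)
$J{\left(Y \right)} = 481$ ($J{\left(Y \right)} = 423 + 58 = 481$)
$Q = 1475$ ($Q = \left(-5\right) \left(-295\right) = 1475$)
$\left(\left(-353 - J{\left(-41 \right)}\right) - 12865\right) \left(Q + V\right) = \left(\left(-353 - 481\right) - 12865\right) \left(1475 - 784\right) = \left(\left(-353 - 481\right) - 12865\right) 691 = \left(-834 - 12865\right) 691 = \left(-13699\right) 691 = -9466009$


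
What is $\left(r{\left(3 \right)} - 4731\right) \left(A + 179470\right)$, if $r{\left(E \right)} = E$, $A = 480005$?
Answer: $-3117997800$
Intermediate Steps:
$\left(r{\left(3 \right)} - 4731\right) \left(A + 179470\right) = \left(3 - 4731\right) \left(480005 + 179470\right) = \left(-4728\right) 659475 = -3117997800$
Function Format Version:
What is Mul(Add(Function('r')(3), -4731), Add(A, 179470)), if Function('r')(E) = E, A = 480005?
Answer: -3117997800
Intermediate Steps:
Mul(Add(Function('r')(3), -4731), Add(A, 179470)) = Mul(Add(3, -4731), Add(480005, 179470)) = Mul(-4728, 659475) = -3117997800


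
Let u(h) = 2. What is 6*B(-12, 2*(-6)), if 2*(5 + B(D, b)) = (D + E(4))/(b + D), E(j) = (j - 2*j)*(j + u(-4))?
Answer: -51/2 ≈ -25.500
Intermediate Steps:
E(j) = -j*(2 + j) (E(j) = (j - 2*j)*(j + 2) = (-j)*(2 + j) = -j*(2 + j))
B(D, b) = -5 + (-24 + D)/(2*(D + b)) (B(D, b) = -5 + ((D - 1*4*(2 + 4))/(b + D))/2 = -5 + ((D - 1*4*6)/(D + b))/2 = -5 + ((D - 24)/(D + b))/2 = -5 + ((-24 + D)/(D + b))/2 = -5 + (-24 + D)/(2*(D + b)))
6*B(-12, 2*(-6)) = 6*((-12 - 10*(-6) - 9/2*(-12))/(-12 + 2*(-6))) = 6*((-12 - 5*(-12) + 54)/(-12 - 12)) = 6*((-12 + 60 + 54)/(-24)) = 6*(-1/24*102) = 6*(-17/4) = -51/2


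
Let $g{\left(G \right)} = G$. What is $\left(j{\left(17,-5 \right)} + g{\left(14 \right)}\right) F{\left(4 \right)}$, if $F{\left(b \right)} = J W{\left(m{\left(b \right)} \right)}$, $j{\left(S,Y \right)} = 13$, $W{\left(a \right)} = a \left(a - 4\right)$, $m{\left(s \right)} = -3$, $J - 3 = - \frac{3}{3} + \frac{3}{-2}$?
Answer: $\frac{567}{2} \approx 283.5$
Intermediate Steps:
$J = \frac{1}{2}$ ($J = 3 + \left(- \frac{3}{3} + \frac{3}{-2}\right) = 3 + \left(\left(-3\right) \frac{1}{3} + 3 \left(- \frac{1}{2}\right)\right) = 3 - \frac{5}{2} = \frac{1}{2} \approx 0.5$)
$W{\left(a \right)} = a \left(-4 + a\right)$
$F{\left(b \right)} = \frac{21}{2}$ ($F{\left(b \right)} = \frac{\left(-3\right) \left(-4 - 3\right)}{2} = \frac{\left(-3\right) \left(-7\right)}{2} = \frac{1}{2} \cdot 21 = \frac{21}{2}$)
$\left(j{\left(17,-5 \right)} + g{\left(14 \right)}\right) F{\left(4 \right)} = \left(13 + 14\right) \frac{21}{2} = 27 \cdot \frac{21}{2} = \frac{567}{2}$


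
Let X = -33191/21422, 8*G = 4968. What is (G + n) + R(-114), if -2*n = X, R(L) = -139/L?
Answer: 1521418613/2442108 ≈ 622.99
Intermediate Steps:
G = 621 (G = (⅛)*4968 = 621)
X = -33191/21422 (X = -33191*1/21422 = -33191/21422 ≈ -1.5494)
n = 33191/42844 (n = -½*(-33191/21422) = 33191/42844 ≈ 0.77469)
(G + n) + R(-114) = (621 + 33191/42844) - 139/(-114) = 26639315/42844 - 139*(-1/114) = 26639315/42844 + 139/114 = 1521418613/2442108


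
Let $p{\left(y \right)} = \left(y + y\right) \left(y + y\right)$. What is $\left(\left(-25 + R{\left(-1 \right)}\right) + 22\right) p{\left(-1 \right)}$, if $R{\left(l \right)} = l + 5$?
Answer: $4$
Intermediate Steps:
$R{\left(l \right)} = 5 + l$
$p{\left(y \right)} = 4 y^{2}$ ($p{\left(y \right)} = 2 y 2 y = 4 y^{2}$)
$\left(\left(-25 + R{\left(-1 \right)}\right) + 22\right) p{\left(-1 \right)} = \left(\left(-25 + \left(5 - 1\right)\right) + 22\right) 4 \left(-1\right)^{2} = \left(\left(-25 + 4\right) + 22\right) 4 \cdot 1 = \left(-21 + 22\right) 4 = 1 \cdot 4 = 4$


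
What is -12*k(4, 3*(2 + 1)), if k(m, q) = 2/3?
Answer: -8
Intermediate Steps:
k(m, q) = ⅔ (k(m, q) = 2*(⅓) = ⅔)
-12*k(4, 3*(2 + 1)) = -12*⅔ = -8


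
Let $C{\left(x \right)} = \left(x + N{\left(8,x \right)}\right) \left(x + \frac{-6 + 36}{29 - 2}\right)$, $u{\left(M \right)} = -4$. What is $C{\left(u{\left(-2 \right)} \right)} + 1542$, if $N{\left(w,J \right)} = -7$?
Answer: $\frac{14164}{9} \approx 1573.8$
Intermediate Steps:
$C{\left(x \right)} = \left(-7 + x\right) \left(\frac{10}{9} + x\right)$ ($C{\left(x \right)} = \left(x - 7\right) \left(x + \frac{-6 + 36}{29 - 2}\right) = \left(-7 + x\right) \left(x + \frac{30}{27}\right) = \left(-7 + x\right) \left(x + 30 \cdot \frac{1}{27}\right) = \left(-7 + x\right) \left(x + \frac{10}{9}\right) = \left(-7 + x\right) \left(\frac{10}{9} + x\right)$)
$C{\left(u{\left(-2 \right)} \right)} + 1542 = \left(- \frac{70}{9} + \left(-4\right)^{2} - - \frac{212}{9}\right) + 1542 = \left(- \frac{70}{9} + 16 + \frac{212}{9}\right) + 1542 = \frac{286}{9} + 1542 = \frac{14164}{9}$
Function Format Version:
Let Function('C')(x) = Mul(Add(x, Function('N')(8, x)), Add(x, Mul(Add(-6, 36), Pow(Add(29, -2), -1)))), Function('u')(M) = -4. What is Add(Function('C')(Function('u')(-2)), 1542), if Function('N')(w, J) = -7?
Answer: Rational(14164, 9) ≈ 1573.8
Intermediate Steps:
Function('C')(x) = Mul(Add(-7, x), Add(Rational(10, 9), x)) (Function('C')(x) = Mul(Add(x, -7), Add(x, Mul(Add(-6, 36), Pow(Add(29, -2), -1)))) = Mul(Add(-7, x), Add(x, Mul(30, Pow(27, -1)))) = Mul(Add(-7, x), Add(x, Mul(30, Rational(1, 27)))) = Mul(Add(-7, x), Add(x, Rational(10, 9))) = Mul(Add(-7, x), Add(Rational(10, 9), x)))
Add(Function('C')(Function('u')(-2)), 1542) = Add(Add(Rational(-70, 9), Pow(-4, 2), Mul(Rational(-53, 9), -4)), 1542) = Add(Add(Rational(-70, 9), 16, Rational(212, 9)), 1542) = Add(Rational(286, 9), 1542) = Rational(14164, 9)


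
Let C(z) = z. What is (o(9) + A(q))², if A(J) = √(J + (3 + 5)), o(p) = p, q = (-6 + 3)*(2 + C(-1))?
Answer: (9 + √5)² ≈ 126.25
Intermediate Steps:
q = -3 (q = (-6 + 3)*(2 - 1) = -3*1 = -3)
A(J) = √(8 + J) (A(J) = √(J + 8) = √(8 + J))
(o(9) + A(q))² = (9 + √(8 - 3))² = (9 + √5)²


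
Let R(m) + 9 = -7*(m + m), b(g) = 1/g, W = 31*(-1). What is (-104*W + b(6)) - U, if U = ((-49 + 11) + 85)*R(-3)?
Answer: 10039/6 ≈ 1673.2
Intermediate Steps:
W = -31
R(m) = -9 - 14*m (R(m) = -9 - 7*(m + m) = -9 - 14*m)
U = 1551 (U = ((-49 + 11) + 85)*(-9 - 14*(-3)) = (-38 + 85)*(-9 + 42) = 47*33 = 1551)
(-104*W + b(6)) - U = (-104*(-31) + 1/6) - 1*1551 = (3224 + 1/6) - 1551 = 19345/6 - 1551 = 10039/6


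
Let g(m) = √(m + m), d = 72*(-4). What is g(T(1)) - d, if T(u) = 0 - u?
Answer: 288 + I*√2 ≈ 288.0 + 1.4142*I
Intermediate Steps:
T(u) = -u
d = -288
g(m) = √2*√m (g(m) = √(2*m) = √2*√m)
g(T(1)) - d = √2*√(-1*1) - 1*(-288) = √2*√(-1) + 288 = √2*I + 288 = I*√2 + 288 = 288 + I*√2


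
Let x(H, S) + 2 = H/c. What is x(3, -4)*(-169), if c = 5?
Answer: 1183/5 ≈ 236.60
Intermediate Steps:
x(H, S) = -2 + H/5
x(3, -4)*(-169) = (-2 + (⅕)*3)*(-169) = (-2 + ⅗)*(-169) = -7/5*(-169) = 1183/5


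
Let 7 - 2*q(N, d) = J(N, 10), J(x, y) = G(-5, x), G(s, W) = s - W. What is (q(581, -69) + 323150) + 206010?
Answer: 1058913/2 ≈ 5.2946e+5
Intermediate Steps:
J(x, y) = -5 - x
q(N, d) = 6 + N/2 (q(N, d) = 7/2 - (-5 - N)/2 = 7/2 + (5/2 + N/2) = 6 + N/2)
(q(581, -69) + 323150) + 206010 = ((6 + (½)*581) + 323150) + 206010 = ((6 + 581/2) + 323150) + 206010 = (593/2 + 323150) + 206010 = 646893/2 + 206010 = 1058913/2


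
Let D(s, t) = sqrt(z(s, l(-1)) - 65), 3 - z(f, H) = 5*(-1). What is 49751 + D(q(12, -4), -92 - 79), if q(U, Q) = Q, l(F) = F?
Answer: 49751 + I*sqrt(57) ≈ 49751.0 + 7.5498*I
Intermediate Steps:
z(f, H) = 8 (z(f, H) = 3 - 5*(-1) = 3 - 1*(-5) = 3 + 5 = 8)
D(s, t) = I*sqrt(57) (D(s, t) = sqrt(8 - 65) = sqrt(-57) = I*sqrt(57))
49751 + D(q(12, -4), -92 - 79) = 49751 + I*sqrt(57)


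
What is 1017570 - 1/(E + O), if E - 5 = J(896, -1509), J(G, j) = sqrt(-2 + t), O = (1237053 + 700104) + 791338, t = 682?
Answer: 22280928951581835/21896212498 + sqrt(170)/3722356124660 ≈ 1.0176e+6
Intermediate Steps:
O = 2728495 (O = 1937157 + 791338 = 2728495)
J(G, j) = 2*sqrt(170) (J(G, j) = sqrt(-2 + 682) = sqrt(680) = 2*sqrt(170))
E = 5 + 2*sqrt(170) ≈ 31.077
1017570 - 1/(E + O) = 1017570 - 1/((5 + 2*sqrt(170)) + 2728495) = 1017570 - 1/(2728500 + 2*sqrt(170))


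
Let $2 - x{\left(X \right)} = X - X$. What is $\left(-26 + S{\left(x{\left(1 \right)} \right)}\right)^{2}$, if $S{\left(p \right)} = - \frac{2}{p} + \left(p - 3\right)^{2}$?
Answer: $676$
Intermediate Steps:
$x{\left(X \right)} = 2$ ($x{\left(X \right)} = 2 - \left(X - X\right) = 2 - 0 = 2 + 0 = 2$)
$S{\left(p \right)} = \left(-3 + p\right)^{2} - \frac{2}{p}$ ($S{\left(p \right)} = - \frac{2}{p} + \left(-3 + p\right)^{2} = \left(-3 + p\right)^{2} - \frac{2}{p}$)
$\left(-26 + S{\left(x{\left(1 \right)} \right)}\right)^{2} = \left(-26 + \left(\left(-3 + 2\right)^{2} - \frac{2}{2}\right)\right)^{2} = \left(-26 + \left(\left(-1\right)^{2} - 1\right)\right)^{2} = \left(-26 + \left(1 - 1\right)\right)^{2} = \left(-26 + 0\right)^{2} = \left(-26\right)^{2} = 676$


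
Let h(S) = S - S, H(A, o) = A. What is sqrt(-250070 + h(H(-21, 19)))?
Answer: I*sqrt(250070) ≈ 500.07*I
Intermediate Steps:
h(S) = 0
sqrt(-250070 + h(H(-21, 19))) = sqrt(-250070 + 0) = sqrt(-250070) = I*sqrt(250070)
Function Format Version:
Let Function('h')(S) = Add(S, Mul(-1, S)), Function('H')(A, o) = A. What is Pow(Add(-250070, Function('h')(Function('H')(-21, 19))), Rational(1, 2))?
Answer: Mul(I, Pow(250070, Rational(1, 2))) ≈ Mul(500.07, I)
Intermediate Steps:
Function('h')(S) = 0
Pow(Add(-250070, Function('h')(Function('H')(-21, 19))), Rational(1, 2)) = Pow(Add(-250070, 0), Rational(1, 2)) = Pow(-250070, Rational(1, 2)) = Mul(I, Pow(250070, Rational(1, 2)))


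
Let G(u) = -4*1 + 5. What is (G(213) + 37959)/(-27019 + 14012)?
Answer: -37960/13007 ≈ -2.9184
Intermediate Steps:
G(u) = 1 (G(u) = -4 + 5 = 1)
(G(213) + 37959)/(-27019 + 14012) = (1 + 37959)/(-27019 + 14012) = 37960/(-13007) = 37960*(-1/13007) = -37960/13007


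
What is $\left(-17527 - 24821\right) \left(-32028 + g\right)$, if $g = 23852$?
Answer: $346237248$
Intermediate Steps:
$\left(-17527 - 24821\right) \left(-32028 + g\right) = \left(-17527 - 24821\right) \left(-32028 + 23852\right) = \left(-42348\right) \left(-8176\right) = 346237248$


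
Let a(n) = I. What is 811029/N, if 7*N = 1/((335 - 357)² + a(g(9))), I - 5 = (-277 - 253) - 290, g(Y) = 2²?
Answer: -1879154193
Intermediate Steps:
g(Y) = 4
I = -815 (I = 5 + ((-277 - 253) - 290) = 5 + (-530 - 290) = 5 - 820 = -815)
a(n) = -815
N = -1/2317 (N = 1/(7*((335 - 357)² - 815)) = 1/(7*((-22)² - 815)) = 1/(7*(484 - 815)) = (⅐)/(-331) = (⅐)*(-1/331) = -1/2317 ≈ -0.00043159)
811029/N = 811029/(-1/2317) = 811029*(-2317) = -1879154193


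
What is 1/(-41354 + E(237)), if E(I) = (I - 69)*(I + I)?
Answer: 1/38278 ≈ 2.6125e-5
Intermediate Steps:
E(I) = 2*I*(-69 + I) (E(I) = (-69 + I)*(2*I) = 2*I*(-69 + I))
1/(-41354 + E(237)) = 1/(-41354 + 2*237*(-69 + 237)) = 1/(-41354 + 2*237*168) = 1/(-41354 + 79632) = 1/38278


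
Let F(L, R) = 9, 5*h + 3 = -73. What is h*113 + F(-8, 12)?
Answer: -8543/5 ≈ -1708.6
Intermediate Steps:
h = -76/5 (h = -⅗ + (⅕)*(-73) = -⅗ - 73/5 = -76/5 ≈ -15.200)
h*113 + F(-8, 12) = -76/5*113 + 9 = -8588/5 + 9 = -8543/5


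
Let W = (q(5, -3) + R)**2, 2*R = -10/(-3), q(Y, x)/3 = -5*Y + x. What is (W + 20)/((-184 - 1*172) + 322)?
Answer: -61189/306 ≈ -199.96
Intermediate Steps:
q(Y, x) = -15*Y + 3*x (q(Y, x) = 3*(-5*Y + x) = 3*(x - 5*Y) = -15*Y + 3*x)
R = 5/3 (R = (-10/(-3))/2 = (-10*(-1/3))/2 = (1/2)*(10/3) = 5/3 ≈ 1.6667)
W = 61009/9 (W = ((-15*5 + 3*(-3)) + 5/3)**2 = ((-75 - 9) + 5/3)**2 = (-84 + 5/3)**2 = (-247/3)**2 = 61009/9 ≈ 6778.8)
(W + 20)/((-184 - 1*172) + 322) = (61009/9 + 20)/((-184 - 1*172) + 322) = 61189/(9*((-184 - 172) + 322)) = 61189/(9*(-356 + 322)) = (61189/9)/(-34) = (61189/9)*(-1/34) = -61189/306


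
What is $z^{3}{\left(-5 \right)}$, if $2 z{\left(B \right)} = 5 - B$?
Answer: $125$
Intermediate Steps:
$z{\left(B \right)} = \frac{5}{2} - \frac{B}{2}$ ($z{\left(B \right)} = \frac{5 - B}{2} = \frac{5}{2} - \frac{B}{2}$)
$z^{3}{\left(-5 \right)} = \left(\frac{5}{2} - - \frac{5}{2}\right)^{3} = \left(\frac{5}{2} + \frac{5}{2}\right)^{3} = 5^{3} = 125$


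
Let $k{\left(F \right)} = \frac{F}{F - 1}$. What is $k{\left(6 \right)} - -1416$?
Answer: $\frac{7086}{5} \approx 1417.2$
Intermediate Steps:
$k{\left(F \right)} = \frac{F}{-1 + F}$
$k{\left(6 \right)} - -1416 = \frac{6}{-1 + 6} - -1416 = \frac{6}{5} + 1416 = \frac{7086}{5}$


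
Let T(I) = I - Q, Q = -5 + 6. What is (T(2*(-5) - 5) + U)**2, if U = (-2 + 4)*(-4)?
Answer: 576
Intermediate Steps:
Q = 1
U = -8 (U = 2*(-4) = -8)
T(I) = -1 + I (T(I) = I - 1*1 = I - 1 = -1 + I)
(T(2*(-5) - 5) + U)**2 = ((-1 + (2*(-5) - 5)) - 8)**2 = ((-1 + (-10 - 5)) - 8)**2 = ((-1 - 15) - 8)**2 = (-16 - 8)**2 = (-24)**2 = 576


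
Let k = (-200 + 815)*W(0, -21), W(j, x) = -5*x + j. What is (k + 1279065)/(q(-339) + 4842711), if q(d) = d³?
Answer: -111970/2842959 ≈ -0.039385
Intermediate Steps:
W(j, x) = j - 5*x
k = 64575 (k = (-200 + 815)*(0 - 5*(-21)) = 615*(0 + 105) = 615*105 = 64575)
(k + 1279065)/(q(-339) + 4842711) = (64575 + 1279065)/((-339)³ + 4842711) = 1343640/(-38958219 + 4842711) = 1343640/(-34115508) = 1343640*(-1/34115508) = -111970/2842959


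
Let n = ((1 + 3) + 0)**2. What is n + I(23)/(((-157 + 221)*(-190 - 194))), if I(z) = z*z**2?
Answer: 381049/24576 ≈ 15.505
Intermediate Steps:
n = 16 (n = (4 + 0)**2 = 4**2 = 16)
I(z) = z**3
n + I(23)/(((-157 + 221)*(-190 - 194))) = 16 + 23**3/(((-157 + 221)*(-190 - 194))) = 16 + 12167/((64*(-384))) = 16 + 12167/(-24576) = 16 + 12167*(-1/24576) = 16 - 12167/24576 = 381049/24576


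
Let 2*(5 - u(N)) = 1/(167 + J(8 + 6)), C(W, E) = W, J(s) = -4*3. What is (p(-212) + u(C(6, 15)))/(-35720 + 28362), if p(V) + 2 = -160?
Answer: 48671/2280980 ≈ 0.021338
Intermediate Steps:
J(s) = -12
p(V) = -162 (p(V) = -2 - 160 = -162)
u(N) = 1549/310 (u(N) = 5 - 1/(2*(167 - 12)) = 5 - 1/2/155 = 5 - 1/2*1/155 = 5 - 1/310 = 1549/310)
(p(-212) + u(C(6, 15)))/(-35720 + 28362) = (-162 + 1549/310)/(-35720 + 28362) = -48671/310/(-7358) = -48671/310*(-1/7358) = 48671/2280980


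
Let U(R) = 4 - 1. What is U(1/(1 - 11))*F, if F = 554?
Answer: 1662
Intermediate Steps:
U(R) = 3
U(1/(1 - 11))*F = 3*554 = 1662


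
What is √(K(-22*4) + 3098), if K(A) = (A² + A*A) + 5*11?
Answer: √18641 ≈ 136.53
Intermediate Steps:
K(A) = 55 + 2*A² (K(A) = (A² + A²) + 55 = 2*A² + 55 = 55 + 2*A²)
√(K(-22*4) + 3098) = √((55 + 2*(-22*4)²) + 3098) = √((55 + 2*(-88)²) + 3098) = √((55 + 2*7744) + 3098) = √((55 + 15488) + 3098) = √(15543 + 3098) = √18641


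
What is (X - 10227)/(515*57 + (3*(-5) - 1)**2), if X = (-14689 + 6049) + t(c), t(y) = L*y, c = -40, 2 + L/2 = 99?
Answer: -26627/29611 ≈ -0.89923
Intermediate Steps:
L = 194 (L = -4 + 2*99 = -4 + 198 = 194)
t(y) = 194*y
X = -16400 (X = (-14689 + 6049) + 194*(-40) = -8640 - 7760 = -16400)
(X - 10227)/(515*57 + (3*(-5) - 1)**2) = (-16400 - 10227)/(515*57 + (3*(-5) - 1)**2) = -26627/(29355 + (-15 - 1)**2) = -26627/(29355 + (-16)**2) = -26627/(29355 + 256) = -26627/29611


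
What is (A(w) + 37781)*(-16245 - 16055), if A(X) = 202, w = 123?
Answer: -1226850900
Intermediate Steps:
(A(w) + 37781)*(-16245 - 16055) = (202 + 37781)*(-16245 - 16055) = 37983*(-32300) = -1226850900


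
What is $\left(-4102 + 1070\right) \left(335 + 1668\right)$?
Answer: $-6073096$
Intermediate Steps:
$\left(-4102 + 1070\right) \left(335 + 1668\right) = \left(-3032\right) 2003 = -6073096$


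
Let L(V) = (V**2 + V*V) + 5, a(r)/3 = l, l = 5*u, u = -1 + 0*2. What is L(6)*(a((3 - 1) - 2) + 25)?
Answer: 770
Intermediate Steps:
u = -1 (u = -1 + 0 = -1)
l = -5 (l = 5*(-1) = -5)
a(r) = -15 (a(r) = 3*(-5) = -15)
L(V) = 5 + 2*V**2 (L(V) = (V**2 + V**2) + 5 = 2*V**2 + 5 = 5 + 2*V**2)
L(6)*(a((3 - 1) - 2) + 25) = (5 + 2*6**2)*(-15 + 25) = (5 + 2*36)*10 = (5 + 72)*10 = 77*10 = 770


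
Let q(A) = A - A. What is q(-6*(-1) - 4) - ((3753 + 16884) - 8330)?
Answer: -12307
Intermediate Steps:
q(A) = 0
q(-6*(-1) - 4) - ((3753 + 16884) - 8330) = 0 - ((3753 + 16884) - 8330) = 0 - (20637 - 8330) = 0 - 1*12307 = 0 - 12307 = -12307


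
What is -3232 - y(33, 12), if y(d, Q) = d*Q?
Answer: -3628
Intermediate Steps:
y(d, Q) = Q*d
-3232 - y(33, 12) = -3232 - 12*33 = -3232 - 1*396 = -3232 - 396 = -3628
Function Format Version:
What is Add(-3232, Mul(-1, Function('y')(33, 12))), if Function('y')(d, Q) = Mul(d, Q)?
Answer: -3628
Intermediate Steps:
Function('y')(d, Q) = Mul(Q, d)
Add(-3232, Mul(-1, Function('y')(33, 12))) = Add(-3232, Mul(-1, Mul(12, 33))) = Add(-3232, Mul(-1, 396)) = Add(-3232, -396) = -3628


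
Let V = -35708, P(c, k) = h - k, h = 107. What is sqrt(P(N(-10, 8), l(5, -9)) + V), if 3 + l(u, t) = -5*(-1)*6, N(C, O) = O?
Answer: 2*I*sqrt(8907) ≈ 188.75*I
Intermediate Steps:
l(u, t) = 27 (l(u, t) = -3 - 5*(-1)*6 = -3 + 5*6 = -3 + 30 = 27)
P(c, k) = 107 - k
sqrt(P(N(-10, 8), l(5, -9)) + V) = sqrt((107 - 1*27) - 35708) = sqrt((107 - 27) - 35708) = sqrt(80 - 35708) = sqrt(-35628) = 2*I*sqrt(8907)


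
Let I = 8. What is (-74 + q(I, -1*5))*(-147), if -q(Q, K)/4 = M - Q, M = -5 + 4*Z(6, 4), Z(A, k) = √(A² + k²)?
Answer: 3234 + 4704*√13 ≈ 20195.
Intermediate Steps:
M = -5 + 8*√13 (M = -5 + 4*√(6² + 4²) = -5 + 4*√(36 + 16) = -5 + 4*√52 = -5 + 4*(2*√13) = -5 + 8*√13 ≈ 23.844)
q(Q, K) = 20 - 32*√13 + 4*Q (q(Q, K) = -4*((-5 + 8*√13) - Q) = -4*(-5 - Q + 8*√13) = 20 - 32*√13 + 4*Q)
(-74 + q(I, -1*5))*(-147) = (-74 + (20 - 32*√13 + 4*8))*(-147) = (-74 + (20 - 32*√13 + 32))*(-147) = (-74 + (52 - 32*√13))*(-147) = (-22 - 32*√13)*(-147) = 3234 + 4704*√13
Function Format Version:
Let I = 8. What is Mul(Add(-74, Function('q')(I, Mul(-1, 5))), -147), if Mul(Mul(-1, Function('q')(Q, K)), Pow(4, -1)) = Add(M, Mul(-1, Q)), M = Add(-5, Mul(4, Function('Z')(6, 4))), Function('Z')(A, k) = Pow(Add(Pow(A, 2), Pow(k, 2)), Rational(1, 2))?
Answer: Add(3234, Mul(4704, Pow(13, Rational(1, 2)))) ≈ 20195.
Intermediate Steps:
M = Add(-5, Mul(8, Pow(13, Rational(1, 2)))) (M = Add(-5, Mul(4, Pow(Add(Pow(6, 2), Pow(4, 2)), Rational(1, 2)))) = Add(-5, Mul(4, Pow(Add(36, 16), Rational(1, 2)))) = Add(-5, Mul(4, Pow(52, Rational(1, 2)))) = Add(-5, Mul(4, Mul(2, Pow(13, Rational(1, 2))))) = Add(-5, Mul(8, Pow(13, Rational(1, 2)))) ≈ 23.844)
Function('q')(Q, K) = Add(20, Mul(-32, Pow(13, Rational(1, 2))), Mul(4, Q)) (Function('q')(Q, K) = Mul(-4, Add(Add(-5, Mul(8, Pow(13, Rational(1, 2)))), Mul(-1, Q))) = Mul(-4, Add(-5, Mul(-1, Q), Mul(8, Pow(13, Rational(1, 2))))) = Add(20, Mul(-32, Pow(13, Rational(1, 2))), Mul(4, Q)))
Mul(Add(-74, Function('q')(I, Mul(-1, 5))), -147) = Mul(Add(-74, Add(20, Mul(-32, Pow(13, Rational(1, 2))), Mul(4, 8))), -147) = Mul(Add(-74, Add(20, Mul(-32, Pow(13, Rational(1, 2))), 32)), -147) = Mul(Add(-74, Add(52, Mul(-32, Pow(13, Rational(1, 2))))), -147) = Mul(Add(-22, Mul(-32, Pow(13, Rational(1, 2)))), -147) = Add(3234, Mul(4704, Pow(13, Rational(1, 2))))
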